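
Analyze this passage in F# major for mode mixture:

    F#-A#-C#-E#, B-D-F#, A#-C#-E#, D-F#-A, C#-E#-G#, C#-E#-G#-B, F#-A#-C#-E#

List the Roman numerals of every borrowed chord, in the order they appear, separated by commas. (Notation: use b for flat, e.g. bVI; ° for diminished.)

F# major has the diatonic set F#, G#m, A#m, B, C#, D#m, E#dim. F#–A#–C#–E# = F#maj7, A#–C#–E# = A#m, C#–E#–G# = C# and C#–E#–G#–B = C#7 are all diatonic. B–D–F# is not: scale degree 4 in F# major carries B (IV). In F# minor the chord on that degree is Bm, so here it functions as iv, borrowed from the parallel minor. But D–F#–A is foreign: the diatonic vi on degree 6 is D#m, whereas D comes from F# minor. It is labeled bVI.

iv, bVI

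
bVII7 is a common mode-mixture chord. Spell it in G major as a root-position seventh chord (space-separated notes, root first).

F A C Eb

Scale degree 7 in G major is F#. bVII7 uses the lowered form, F, taken from G minor. Stacking thirds in G minor on F gives F–A–C–Eb.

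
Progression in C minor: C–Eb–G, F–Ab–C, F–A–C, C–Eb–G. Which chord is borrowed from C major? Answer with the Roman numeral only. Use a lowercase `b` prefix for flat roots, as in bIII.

In C minor (with V from harmonic minor) the diatonic chords are Cm, Ddim, Eb, Fm, G, Ab, Bb. C–Eb–G = Cm and F–Ab–C = Fm both belong to that set. F–A–C is not: scale degree 4 in C minor carries Fm (iv). In C major the chord on that degree is F, so here it functions as IV, borrowed from the parallel major.

IV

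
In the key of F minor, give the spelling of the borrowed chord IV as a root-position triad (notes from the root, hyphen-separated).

The root, Bb, is scale degree 4 — the same note in F minor and F major; only the chord quality changes. Stacking thirds in F major on Bb gives Bb–D–F.

Bb-D-F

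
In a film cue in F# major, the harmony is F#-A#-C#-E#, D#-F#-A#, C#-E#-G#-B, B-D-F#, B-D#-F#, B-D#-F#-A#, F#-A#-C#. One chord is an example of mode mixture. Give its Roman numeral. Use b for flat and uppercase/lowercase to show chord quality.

iv

In F# major the diatonic chords are F#, G#m, A#m, B, C#, D#m, E#dim. F#–A#–C#–E# = F#maj7, D#–F#–A# = D#m, C#–E#–G#–B = C#7, B–D#–F# = B, B–D#–F#–A# = Bmaj7 and F#–A#–C# = F# all belong to that set. But B–D–F# is foreign: the diatonic IV on degree 4 is B, whereas Bm comes from F# minor. It is labeled iv.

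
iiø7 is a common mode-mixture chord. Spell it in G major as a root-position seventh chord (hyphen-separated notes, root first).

A-C-Eb-G

iiø7 is built on scale degree 2, which is A in both G major and its parallel. In G minor the chord on A is A–C–Eb–G.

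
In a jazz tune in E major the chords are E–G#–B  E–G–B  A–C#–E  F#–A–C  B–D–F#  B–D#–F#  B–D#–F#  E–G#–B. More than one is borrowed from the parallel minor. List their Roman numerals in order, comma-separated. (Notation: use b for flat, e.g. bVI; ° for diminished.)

i, ii°, v

The diatonic triads in E major are E, F#m, G#m, A, B, C#m, D#dim. E–G#–B = E, A–C#–E = A and B–D#–F# = B all belong to that set. E–G–B is not: scale degree 1 in E major carries E (I). In E minor the chord on that degree is Em, so here it functions as i, borrowed from the parallel minor. F#–A–C doesn't fit — on degree 2 E major would have F#m (ii). F#dim is the degree-2 chord of E minor, so it is the borrowed ii°. B–D–F# doesn't fit — on degree 5 E major would have B (V). Bm is the degree-5 chord of E minor, so it is the borrowed v.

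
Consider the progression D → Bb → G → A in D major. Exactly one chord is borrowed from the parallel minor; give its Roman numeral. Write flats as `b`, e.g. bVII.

bVI

In D major the diatonic chords are D, Em, F#m, G, A, Bm, C#dim. D, G and A are all diatonic. Bb (Bb–D–F) is not: scale degree 6 in D major carries Bm (vi). In D minor the chord on that degree is Bb, so here it functions as bVI, borrowed from the parallel minor.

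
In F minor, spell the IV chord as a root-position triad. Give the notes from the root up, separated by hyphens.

IV is built on scale degree 4, which is Bb in both F minor and its parallel. Stacking thirds in F major on Bb gives Bb–D–F.

Bb-D-F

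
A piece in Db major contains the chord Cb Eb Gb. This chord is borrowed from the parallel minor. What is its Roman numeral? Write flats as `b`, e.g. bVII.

bVII

The root Cb is the lowered 7th scale degree — diatonically Db major has C there. Cb–Eb–Gb is a major chord — the form found in Db minor, not the diatonic vii° (Cdim). Borrowed into Db major it is written bVII.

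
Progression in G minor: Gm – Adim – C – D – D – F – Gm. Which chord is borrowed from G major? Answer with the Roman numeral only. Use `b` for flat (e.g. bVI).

G minor has the diatonic set Gm, Adim, Bb, Cm, D, Eb, F (with V from harmonic minor). Gm, Adim, D and F all belong to that set. C (C–E–G) is not: scale degree 4 in G minor carries Cm (iv). In G major the chord on that degree is C, so here it functions as IV, borrowed from the parallel major.

IV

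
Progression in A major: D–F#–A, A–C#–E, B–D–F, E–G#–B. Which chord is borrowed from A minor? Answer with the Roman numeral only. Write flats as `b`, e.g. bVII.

In A major the diatonic chords are A, Bm, C#m, D, E, F#m, G#dim. D–F#–A = D, A–C#–E = A and E–G#–B = E all belong to that set. B–D–F doesn't fit — on degree 2 A major would have Bm (ii). Bdim is the degree-2 chord of A minor, so it is the borrowed ii°.

ii°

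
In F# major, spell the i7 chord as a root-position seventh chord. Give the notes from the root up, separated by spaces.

F# A C# E

The root, F#, is scale degree 1 — the same note in F# major and F# minor; only the chord quality changes. Stacking thirds in F# minor on F# gives F#–A–C#–E.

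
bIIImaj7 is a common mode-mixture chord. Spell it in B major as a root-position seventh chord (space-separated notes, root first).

bIIImaj7 is built on the lowered scale degree 3. In B major degree 3 is D#; lowered it becomes D. In B minor the chord on D is D–F#–A–C#.

D F# A C#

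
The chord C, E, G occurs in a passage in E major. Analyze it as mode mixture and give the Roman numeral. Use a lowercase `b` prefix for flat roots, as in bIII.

In E major scale degree 6 is C#; C is its lowered form, from E minor. The diatonic chord on degree 6 would be C#m (vi), but C–E–G is the major chord from E minor. As a borrowed chord it is labeled bVI.

bVI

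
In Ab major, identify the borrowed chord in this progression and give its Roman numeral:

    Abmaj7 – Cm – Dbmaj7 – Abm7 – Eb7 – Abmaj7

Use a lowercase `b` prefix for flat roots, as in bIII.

Ab major has the diatonic set Ab, Bbm, Cm, Db, Eb, Fm, Gdim. Abmaj7, Cm, Dbmaj7 and Eb7 all belong to that set. Abm7 (Ab–Cb–Eb–Gb) is not: scale degree 1 in Ab major carries Ab (I). In Ab minor the chord on that degree is Abm7, so here it functions as i7, borrowed from the parallel minor.

i7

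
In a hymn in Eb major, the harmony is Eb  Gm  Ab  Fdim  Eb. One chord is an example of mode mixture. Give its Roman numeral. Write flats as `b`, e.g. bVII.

ii°

In Eb major the diatonic chords are Eb, Fm, Gm, Ab, Bb, Cm, Ddim. Of the given chords, Eb, Gm and Ab are diatonic. Fdim (F–Ab–Cb) is not: scale degree 2 in Eb major carries Fm (ii). In Eb minor the chord on that degree is Fdim, so here it functions as ii°, borrowed from the parallel minor.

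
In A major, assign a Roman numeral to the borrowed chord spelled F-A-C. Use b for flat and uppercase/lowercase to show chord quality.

In A major scale degree 6 is F#; F is its lowered form, from A minor. Diatonically A major has F#m (vi) on that degree; F–A–C is instead the major chord native to A minor, so it takes the label bVI.

bVI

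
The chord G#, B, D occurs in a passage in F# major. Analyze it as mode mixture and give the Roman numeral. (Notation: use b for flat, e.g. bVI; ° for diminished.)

ii°

G# is scale degree 2 in F# major. Diatonically F# major has G#m (ii) on that degree; G#–B–D is instead the diminished chord native to F# minor, so it takes the label ii°.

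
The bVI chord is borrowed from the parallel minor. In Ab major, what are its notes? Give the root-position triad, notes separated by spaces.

Fb Ab Cb

Scale degree 6 in Ab major is F. bVI uses the lowered form, Fb, taken from Ab minor. Building the major chord from the parallel minor on Fb: Fb–Ab–Cb.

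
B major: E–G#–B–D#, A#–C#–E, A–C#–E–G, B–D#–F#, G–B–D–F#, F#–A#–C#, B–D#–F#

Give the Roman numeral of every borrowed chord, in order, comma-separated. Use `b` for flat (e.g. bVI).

bVII7, bVImaj7

The diatonic triads in B major are B, C#m, D#m, E, F#, G#m, A#dim. Of the given chords, E–G#–B–D# = Emaj7, A#–C#–E = A#dim, B–D#–F# = B and F#–A#–C# = F# are diatonic. A–C#–E–G doesn't fit — on degree 7 B major would have A#dim (vii°). A7 is the degree-7 chord of B minor, so it is the borrowed bVII7. But G–B–D–F# is foreign: the diatonic vi on degree 6 is G#m, whereas Gmaj7 comes from B minor. It is labeled bVImaj7.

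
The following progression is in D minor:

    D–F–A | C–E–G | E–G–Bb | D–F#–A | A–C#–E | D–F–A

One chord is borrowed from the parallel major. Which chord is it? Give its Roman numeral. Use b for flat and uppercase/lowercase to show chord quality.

I

The diatonic triads in D minor (with V from harmonic minor) are Dm, Edim, F, Gm, A, Bb, C. D–F–A = Dm, C–E–G = C, E–G–Bb = Edim and A–C#–E = A all belong to that set. D–F#–A doesn't fit — on degree 1 D minor would have Dm (i). D is the degree-1 chord of D major, so it is the borrowed I.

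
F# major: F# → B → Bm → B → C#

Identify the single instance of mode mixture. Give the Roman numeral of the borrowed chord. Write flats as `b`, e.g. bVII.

The diatonic triads in F# major are F#, G#m, A#m, B, C#, D#m, E#dim. Of the given chords, F#, B and C# are diatonic. But Bm (B–D–F#) is foreign: the diatonic IV on degree 4 is B, whereas Bm comes from F# minor. It is labeled iv.

iv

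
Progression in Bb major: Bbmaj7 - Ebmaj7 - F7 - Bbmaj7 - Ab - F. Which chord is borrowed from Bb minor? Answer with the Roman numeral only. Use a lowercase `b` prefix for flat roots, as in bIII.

bVII

The diatonic triads in Bb major are Bb, Cm, Dm, Eb, F, Gm, Adim. Of the given chords, Bbmaj7, Ebmaj7, F7 and F are diatonic. Ab (Ab–C–Eb) doesn't fit — on degree 7 Bb major would have Adim (vii°). Ab is the degree-7 chord of Bb minor, so it is the borrowed bVII.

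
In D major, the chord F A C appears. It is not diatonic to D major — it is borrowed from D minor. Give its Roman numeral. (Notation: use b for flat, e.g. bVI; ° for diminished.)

bIII

In D major scale degree 3 is F#; F is its lowered form, from D minor. Diatonically D major has F#m (iii) on that degree; F–A–C is instead the major chord native to D minor, so it takes the label bIII.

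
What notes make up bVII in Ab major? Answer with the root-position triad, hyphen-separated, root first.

Scale degree 7 in Ab major is G. bVII uses the lowered form, Gb, taken from Ab minor. Stacking thirds in Ab minor on Gb gives Gb–Bb–Db.

Gb-Bb-Db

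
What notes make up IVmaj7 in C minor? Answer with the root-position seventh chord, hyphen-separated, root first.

F-A-C-E

The root, F, is scale degree 4 — the same note in C minor and C major; only the chord quality changes. In C major the chord on F is F–A–C–E.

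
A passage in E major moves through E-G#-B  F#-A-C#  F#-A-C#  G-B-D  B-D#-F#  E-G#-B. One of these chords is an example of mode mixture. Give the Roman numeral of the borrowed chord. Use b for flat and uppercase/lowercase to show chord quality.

bIII

The diatonic triads in E major are E, F#m, G#m, A, B, C#m, D#dim. E–G#–B = E, F#–A–C# = F#m and B–D#–F# = B are all diatonic. G–B–D doesn't fit — on degree 3 E major would have G#m (iii). G is the degree-3 chord of E minor, so it is the borrowed bIII.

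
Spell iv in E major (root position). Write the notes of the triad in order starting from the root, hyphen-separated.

A-C-E

iv is built on scale degree 4, which is A in both E major and its parallel. Stacking thirds in E minor on A gives A–C–E.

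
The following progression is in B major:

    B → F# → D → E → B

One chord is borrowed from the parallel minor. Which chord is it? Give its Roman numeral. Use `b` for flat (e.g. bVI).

In B major the diatonic chords are B, C#m, D#m, E, F#, G#m, A#dim. B, F# and E are all diatonic. D (D–F#–A) doesn't fit — on degree 3 B major would have D#m (iii). D is the degree-3 chord of B minor, so it is the borrowed bIII.

bIII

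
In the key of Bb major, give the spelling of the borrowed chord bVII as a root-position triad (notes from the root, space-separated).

The root of bVII is the lowered 7th degree: A becomes Ab. Stacking thirds in Bb minor on Ab gives Ab–C–Eb.

Ab C Eb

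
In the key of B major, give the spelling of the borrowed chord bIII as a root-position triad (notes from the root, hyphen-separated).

D-F#-A

bIII is built on the lowered scale degree 3. In B major degree 3 is D#; lowered it becomes D. In B minor the chord on D is D–F#–A.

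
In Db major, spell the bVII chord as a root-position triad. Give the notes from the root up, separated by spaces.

Cb Eb Gb

bVII is built on the lowered scale degree 7. In Db major degree 7 is C; lowered it becomes Cb. Building the major chord from the parallel minor on Cb: Cb–Eb–Gb.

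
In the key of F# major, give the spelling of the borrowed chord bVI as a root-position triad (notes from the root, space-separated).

D F# A

Scale degree 6 in F# major is D#. bVI uses the lowered form, D, taken from F# minor. Stacking thirds in F# minor on D gives D–F#–A.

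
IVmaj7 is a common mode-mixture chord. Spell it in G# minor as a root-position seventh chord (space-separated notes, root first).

The root, C#, is scale degree 4 — the same note in G# minor and G# major; only the chord quality changes. Stacking thirds in G# major on C# gives C#–E#–G#–B#.

C# E# G# B#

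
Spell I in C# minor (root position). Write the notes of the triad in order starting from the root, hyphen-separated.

The root, C#, is scale degree 1 — the same note in C# minor and C# major; only the chord quality changes. Building the major chord from the parallel major on C#: C#–E#–G#.

C#-E#-G#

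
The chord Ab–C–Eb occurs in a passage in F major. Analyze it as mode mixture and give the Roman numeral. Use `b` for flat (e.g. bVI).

bIII

The root Ab is the lowered 3rd scale degree — diatonically F major has A there. The diatonic chord on degree 3 would be Am (iii), but Ab–C–Eb is the major chord from F minor. As a borrowed chord it is labeled bIII.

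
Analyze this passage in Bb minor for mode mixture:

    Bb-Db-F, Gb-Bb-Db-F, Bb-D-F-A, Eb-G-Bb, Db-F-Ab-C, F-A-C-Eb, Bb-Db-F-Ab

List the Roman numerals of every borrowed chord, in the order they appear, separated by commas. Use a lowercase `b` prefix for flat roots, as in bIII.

The diatonic triads in Bb minor (with V from harmonic minor) are Bbm, Cdim, Db, Ebm, F, Gb, Ab. Bb–Db–F = Bbm, Gb–Bb–Db–F = Gbmaj7, Db–F–Ab–C = Dbmaj7, F–A–C–Eb = F7 and Bb–Db–F–Ab = Bbm7 all belong to that set. Bb–D–F–A doesn't fit — on degree 1 Bb minor would have Bbm (i). Bbmaj7 is the degree-1 chord of Bb major, so it is the borrowed Imaj7. Eb–G–Bb is not: scale degree 4 in Bb minor carries Ebm (iv). In Bb major the chord on that degree is Eb, so here it functions as IV, borrowed from the parallel major.

Imaj7, IV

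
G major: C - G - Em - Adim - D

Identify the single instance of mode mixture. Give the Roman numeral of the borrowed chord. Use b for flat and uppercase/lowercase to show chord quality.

ii°

G major has the diatonic set G, Am, Bm, C, D, Em, F#dim. C, G, Em and D are all diatonic. But Adim (A–C–Eb) is foreign: the diatonic ii on degree 2 is Am, whereas Adim comes from G minor. It is labeled ii°.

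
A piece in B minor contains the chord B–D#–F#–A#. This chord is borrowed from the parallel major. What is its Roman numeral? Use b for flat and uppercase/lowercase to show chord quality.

B is scale degree 1 in B minor. The diatonic chord on degree 1 would be Bm (i), but B–D#–F#–A# is the major-seventh chord from B major. As a borrowed chord it is labeled Imaj7.

Imaj7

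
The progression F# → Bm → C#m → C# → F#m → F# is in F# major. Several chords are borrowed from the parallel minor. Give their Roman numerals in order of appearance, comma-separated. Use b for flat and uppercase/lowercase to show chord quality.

iv, v, i

In F# major the diatonic chords are F#, G#m, A#m, B, C#, D#m, E#dim. Of the given chords, F# and C# are diatonic. Bm (B–D–F#) is not: scale degree 4 in F# major carries B (IV). In F# minor the chord on that degree is Bm, so here it functions as iv, borrowed from the parallel minor. C#m (C#–E–G#) doesn't fit — on degree 5 F# major would have C# (V). C#m is the degree-5 chord of F# minor, so it is the borrowed v. But F#m (F#–A–C#) is foreign: the diatonic I on degree 1 is F#, whereas F#m comes from F# minor. It is labeled i.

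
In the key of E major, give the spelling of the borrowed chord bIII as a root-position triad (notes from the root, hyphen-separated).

Scale degree 3 in E major is G#. bIII uses the lowered form, G, taken from E minor. In E minor the chord on G is G–B–D.

G-B-D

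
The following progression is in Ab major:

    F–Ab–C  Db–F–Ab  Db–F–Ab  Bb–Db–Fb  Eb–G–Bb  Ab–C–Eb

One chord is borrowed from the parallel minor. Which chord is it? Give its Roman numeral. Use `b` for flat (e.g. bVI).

ii°

In Ab major the diatonic chords are Ab, Bbm, Cm, Db, Eb, Fm, Gdim. F–Ab–C = Fm, Db–F–Ab = Db, Eb–G–Bb = Eb and Ab–C–Eb = Ab all belong to that set. Bb–Db–Fb is not: scale degree 2 in Ab major carries Bbm (ii). In Ab minor the chord on that degree is Bbdim, so here it functions as ii°, borrowed from the parallel minor.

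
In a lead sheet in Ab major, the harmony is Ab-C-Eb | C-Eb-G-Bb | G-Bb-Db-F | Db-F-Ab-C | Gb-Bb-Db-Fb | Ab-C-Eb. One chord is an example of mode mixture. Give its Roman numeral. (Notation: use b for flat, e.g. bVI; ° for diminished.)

bVII7

In Ab major the diatonic chords are Ab, Bbm, Cm, Db, Eb, Fm, Gdim. Ab–C–Eb = Ab, C–Eb–G–Bb = Cm7, G–Bb–Db–F = Gm7b5 and Db–F–Ab–C = Dbmaj7 are all diatonic. Gb–Bb–Db–Fb doesn't fit — on degree 7 Ab major would have Gdim (vii°). Gb7 is the degree-7 chord of Ab minor, so it is the borrowed bVII7.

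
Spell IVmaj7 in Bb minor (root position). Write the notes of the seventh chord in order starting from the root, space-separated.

Eb G Bb D

IVmaj7 is built on scale degree 4, which is Eb in both Bb minor and its parallel. In Bb major the chord on Eb is Eb–G–Bb–D.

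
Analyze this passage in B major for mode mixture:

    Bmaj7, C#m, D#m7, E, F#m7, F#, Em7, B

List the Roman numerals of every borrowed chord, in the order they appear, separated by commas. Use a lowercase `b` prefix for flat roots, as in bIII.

v7, iv7

In B major the diatonic chords are B, C#m, D#m, E, F#, G#m, A#dim. Of the given chords, Bmaj7, C#m, D#m7, E, F# and B are diatonic. F#m7 (F#–A–C#–E) doesn't fit — on degree 5 B major would have F# (V). F#m7 is the degree-5 chord of B minor, so it is the borrowed v7. Em7 (E–G–B–D) doesn't fit — on degree 4 B major would have E (IV). Em7 is the degree-4 chord of B minor, so it is the borrowed iv7.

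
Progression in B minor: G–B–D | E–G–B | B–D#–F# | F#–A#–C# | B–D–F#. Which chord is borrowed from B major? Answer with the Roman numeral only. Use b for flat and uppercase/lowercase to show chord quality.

I

The diatonic triads in B minor (with V from harmonic minor) are Bm, C#dim, D, Em, F#, G, A. G–B–D = G, E–G–B = Em, F#–A#–C# = F# and B–D–F# = Bm are all diatonic. But B–D#–F# is foreign: the diatonic i on degree 1 is Bm, whereas B comes from B major. It is labeled I.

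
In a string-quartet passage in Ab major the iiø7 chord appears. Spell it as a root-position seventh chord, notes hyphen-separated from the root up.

The root, Bb, is scale degree 2 — the same note in Ab major and Ab minor; only the chord quality changes. Building the half-diminished-seventh chord from the parallel minor on Bb: Bb–Db–Fb–Ab.

Bb-Db-Fb-Ab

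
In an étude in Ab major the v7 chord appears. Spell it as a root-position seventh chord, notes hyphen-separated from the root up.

The root, Eb, is scale degree 5 — the same note in Ab major and Ab minor; only the chord quality changes. Building the minor-seventh chord from the parallel minor on Eb: Eb–Gb–Bb–Db.

Eb-Gb-Bb-Db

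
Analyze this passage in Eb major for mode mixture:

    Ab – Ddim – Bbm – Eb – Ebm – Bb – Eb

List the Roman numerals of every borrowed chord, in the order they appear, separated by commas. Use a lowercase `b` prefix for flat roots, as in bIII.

In Eb major the diatonic chords are Eb, Fm, Gm, Ab, Bb, Cm, Ddim. Ab, Ddim, Eb and Bb are all diatonic. Bbm (Bb–Db–F) doesn't fit — on degree 5 Eb major would have Bb (V). Bbm is the degree-5 chord of Eb minor, so it is the borrowed v. Ebm (Eb–Gb–Bb) is not: scale degree 1 in Eb major carries Eb (I). In Eb minor the chord on that degree is Ebm, so here it functions as i, borrowed from the parallel minor.

v, i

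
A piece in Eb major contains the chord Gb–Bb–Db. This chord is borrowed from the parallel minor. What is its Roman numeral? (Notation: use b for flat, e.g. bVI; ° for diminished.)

bIII

Gb is the lowered form of scale degree 3 in Eb major (the diatonic degree 3 is G). Gb–Bb–Db is a major chord — the form found in Eb minor, not the diatonic iii (Gm). Borrowed into Eb major it is written bIII.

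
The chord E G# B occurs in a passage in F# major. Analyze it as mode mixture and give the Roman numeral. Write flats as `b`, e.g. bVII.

bVII

E is the lowered form of scale degree 7 in F# major (the diatonic degree 7 is E#). The diatonic chord on degree 7 would be E#dim (vii°), but E–G#–B is the major chord from F# minor. As a borrowed chord it is labeled bVII.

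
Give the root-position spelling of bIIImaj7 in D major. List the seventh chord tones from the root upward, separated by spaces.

bIIImaj7 is built on the lowered scale degree 3. In D major degree 3 is F#; lowered it becomes F. Stacking thirds in D minor on F gives F–A–C–E.

F A C E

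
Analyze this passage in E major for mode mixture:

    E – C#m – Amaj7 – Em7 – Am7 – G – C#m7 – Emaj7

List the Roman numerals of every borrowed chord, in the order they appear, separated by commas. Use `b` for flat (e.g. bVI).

i7, iv7, bIII

The diatonic triads in E major are E, F#m, G#m, A, B, C#m, D#dim. E, C#m, Amaj7, C#m7 and Emaj7 all belong to that set. But Em7 (E–G–B–D) is foreign: the diatonic I on degree 1 is E, whereas Em7 comes from E minor. It is labeled i7. But Am7 (A–C–E–G) is foreign: the diatonic IV on degree 4 is A, whereas Am7 comes from E minor. It is labeled iv7. G (G–B–D) doesn't fit — on degree 3 E major would have G#m (iii). G is the degree-3 chord of E minor, so it is the borrowed bIII.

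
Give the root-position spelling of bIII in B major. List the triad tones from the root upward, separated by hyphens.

D-F#-A

bIII is built on the lowered scale degree 3. In B major degree 3 is D#; lowered it becomes D. In B minor the chord on D is D–F#–A.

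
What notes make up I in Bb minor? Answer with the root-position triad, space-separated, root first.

The root, Bb, is scale degree 1 — the same note in Bb minor and Bb major; only the chord quality changes. Building the major chord from the parallel major on Bb: Bb–D–F.

Bb D F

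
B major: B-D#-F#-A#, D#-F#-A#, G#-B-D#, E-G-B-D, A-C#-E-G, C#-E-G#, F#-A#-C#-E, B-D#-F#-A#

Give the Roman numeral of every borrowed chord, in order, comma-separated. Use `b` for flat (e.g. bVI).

B major has the diatonic set B, C#m, D#m, E, F#, G#m, A#dim. Of the given chords, B–D#–F#–A# = Bmaj7, D#–F#–A# = D#m, G#–B–D# = G#m, C#–E–G# = C#m and F#–A#–C#–E = F#7 are diatonic. But E–G–B–D is foreign: the diatonic IV on degree 4 is E, whereas Em7 comes from B minor. It is labeled iv7. But A–C#–E–G is foreign: the diatonic vii° on degree 7 is A#dim, whereas A7 comes from B minor. It is labeled bVII7.

iv7, bVII7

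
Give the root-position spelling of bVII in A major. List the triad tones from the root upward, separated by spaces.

G B D

bVII is built on the lowered scale degree 7. In A major degree 7 is G#; lowered it becomes G. Building the major chord from the parallel minor on G: G–B–D.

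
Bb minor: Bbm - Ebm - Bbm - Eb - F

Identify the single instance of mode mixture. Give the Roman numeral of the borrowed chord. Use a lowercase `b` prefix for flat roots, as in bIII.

IV

The diatonic triads in Bb minor (with V from harmonic minor) are Bbm, Cdim, Db, Ebm, F, Gb, Ab. Bbm, Ebm and F all belong to that set. Eb (Eb–G–Bb) doesn't fit — on degree 4 Bb minor would have Ebm (iv). Eb is the degree-4 chord of Bb major, so it is the borrowed IV.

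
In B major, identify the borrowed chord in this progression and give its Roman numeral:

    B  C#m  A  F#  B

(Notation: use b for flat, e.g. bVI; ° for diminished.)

The diatonic triads in B major are B, C#m, D#m, E, F#, G#m, A#dim. Of the given chords, B, C#m and F# are diatonic. A (A–C#–E) doesn't fit — on degree 7 B major would have A#dim (vii°). A is the degree-7 chord of B minor, so it is the borrowed bVII.

bVII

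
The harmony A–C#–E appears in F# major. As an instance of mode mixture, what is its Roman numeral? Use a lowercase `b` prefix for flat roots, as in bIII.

bIII

A is the lowered form of scale degree 3 in F# major (the diatonic degree 3 is A#). A–C#–E is a major chord — the form found in F# minor, not the diatonic iii (A#m). Borrowed into F# major it is written bIII.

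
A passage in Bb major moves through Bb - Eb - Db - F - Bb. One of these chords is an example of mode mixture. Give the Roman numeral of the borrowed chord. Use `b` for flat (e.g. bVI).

In Bb major the diatonic chords are Bb, Cm, Dm, Eb, F, Gm, Adim. Bb, Eb and F all belong to that set. But Db (Db–F–Ab) is foreign: the diatonic iii on degree 3 is Dm, whereas Db comes from Bb minor. It is labeled bIII.

bIII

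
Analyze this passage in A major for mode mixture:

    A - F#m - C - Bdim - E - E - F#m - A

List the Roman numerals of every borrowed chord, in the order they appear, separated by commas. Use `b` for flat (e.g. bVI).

A major has the diatonic set A, Bm, C#m, D, E, F#m, G#dim. A, F#m and E all belong to that set. C (C–E–G) is not: scale degree 3 in A major carries C#m (iii). In A minor the chord on that degree is C, so here it functions as bIII, borrowed from the parallel minor. Bdim (B–D–F) doesn't fit — on degree 2 A major would have Bm (ii). Bdim is the degree-2 chord of A minor, so it is the borrowed ii°.

bIII, ii°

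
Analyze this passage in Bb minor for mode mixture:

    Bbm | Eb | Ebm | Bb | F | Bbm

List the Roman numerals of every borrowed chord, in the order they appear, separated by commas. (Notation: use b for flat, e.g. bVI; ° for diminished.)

Bb minor has the diatonic set Bbm, Cdim, Db, Ebm, F, Gb, Ab (with V from harmonic minor). Bbm, Ebm and F all belong to that set. Eb (Eb–G–Bb) is not: scale degree 4 in Bb minor carries Ebm (iv). In Bb major the chord on that degree is Eb, so here it functions as IV, borrowed from the parallel major. But Bb (Bb–D–F) is foreign: the diatonic i on degree 1 is Bbm, whereas Bb comes from Bb major. It is labeled I.

IV, I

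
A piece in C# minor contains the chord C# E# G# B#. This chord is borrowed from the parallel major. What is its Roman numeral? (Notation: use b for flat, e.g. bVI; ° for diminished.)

The root C# is the diatonic 1st degree of C# minor; the borrowing shows in the chord quality. The diatonic chord on degree 1 would be C#m (i), but C#–E#–G#–B# is the major-seventh chord from C# major. As a borrowed chord it is labeled Imaj7.

Imaj7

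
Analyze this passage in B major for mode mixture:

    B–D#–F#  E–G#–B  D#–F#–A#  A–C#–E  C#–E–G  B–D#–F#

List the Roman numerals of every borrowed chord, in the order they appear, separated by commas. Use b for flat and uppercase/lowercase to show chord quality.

bVII, ii°

In B major the diatonic chords are B, C#m, D#m, E, F#, G#m, A#dim. Of the given chords, B–D#–F# = B, E–G#–B = E and D#–F#–A# = D#m are diatonic. A–C#–E is not: scale degree 7 in B major carries A#dim (vii°). In B minor the chord on that degree is A, so here it functions as bVII, borrowed from the parallel minor. But C#–E–G is foreign: the diatonic ii on degree 2 is C#m, whereas C#dim comes from B minor. It is labeled ii°.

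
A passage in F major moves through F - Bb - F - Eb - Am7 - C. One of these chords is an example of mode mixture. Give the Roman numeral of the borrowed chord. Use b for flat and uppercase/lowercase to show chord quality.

bVII

The diatonic triads in F major are F, Gm, Am, Bb, C, Dm, Edim. Of the given chords, F, Bb, Am7 and C are diatonic. But Eb (Eb–G–Bb) is foreign: the diatonic vii° on degree 7 is Edim, whereas Eb comes from F minor. It is labeled bVII.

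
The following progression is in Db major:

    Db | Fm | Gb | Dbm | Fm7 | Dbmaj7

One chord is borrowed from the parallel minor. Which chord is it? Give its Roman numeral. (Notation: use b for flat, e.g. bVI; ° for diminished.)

Db major has the diatonic set Db, Ebm, Fm, Gb, Ab, Bbm, Cdim. Of the given chords, Db, Fm, Gb, Fm7 and Dbmaj7 are diatonic. Dbm (Db–Fb–Ab) is not: scale degree 1 in Db major carries Db (I). In Db minor the chord on that degree is Dbm, so here it functions as i, borrowed from the parallel minor.

i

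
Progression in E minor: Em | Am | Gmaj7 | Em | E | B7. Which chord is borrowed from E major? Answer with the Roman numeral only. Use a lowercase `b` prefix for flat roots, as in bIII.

I

In E minor (with V from harmonic minor) the diatonic chords are Em, F#dim, G, Am, B, C, D. Em, Am, Gmaj7 and B7 are all diatonic. E (E–G#–B) doesn't fit — on degree 1 E minor would have Em (i). E is the degree-1 chord of E major, so it is the borrowed I.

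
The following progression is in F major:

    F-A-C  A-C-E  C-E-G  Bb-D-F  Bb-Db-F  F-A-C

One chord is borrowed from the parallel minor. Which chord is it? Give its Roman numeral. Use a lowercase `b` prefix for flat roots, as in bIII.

In F major the diatonic chords are F, Gm, Am, Bb, C, Dm, Edim. F–A–C = F, A–C–E = Am, C–E–G = C and Bb–D–F = Bb are all diatonic. Bb–Db–F is not: scale degree 4 in F major carries Bb (IV). In F minor the chord on that degree is Bbm, so here it functions as iv, borrowed from the parallel minor.

iv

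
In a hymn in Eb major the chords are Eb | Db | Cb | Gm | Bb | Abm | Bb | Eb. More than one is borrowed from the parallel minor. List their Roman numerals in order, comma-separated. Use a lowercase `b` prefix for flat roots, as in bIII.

In Eb major the diatonic chords are Eb, Fm, Gm, Ab, Bb, Cm, Ddim. Eb, Gm and Bb all belong to that set. Db (Db–F–Ab) doesn't fit — on degree 7 Eb major would have Ddim (vii°). Db is the degree-7 chord of Eb minor, so it is the borrowed bVII. Cb (Cb–Eb–Gb) is not: scale degree 6 in Eb major carries Cm (vi). In Eb minor the chord on that degree is Cb, so here it functions as bVI, borrowed from the parallel minor. Abm (Ab–Cb–Eb) is not: scale degree 4 in Eb major carries Ab (IV). In Eb minor the chord on that degree is Abm, so here it functions as iv, borrowed from the parallel minor.

bVII, bVI, iv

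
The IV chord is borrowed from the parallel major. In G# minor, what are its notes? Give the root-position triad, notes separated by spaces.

C# E# G#

IV is built on scale degree 4, which is C# in both G# minor and its parallel. Building the major chord from the parallel major on C#: C#–E#–G#.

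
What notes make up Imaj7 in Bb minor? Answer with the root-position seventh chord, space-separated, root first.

Bb D F A

The root, Bb, is scale degree 1 — the same note in Bb minor and Bb major; only the chord quality changes. Stacking thirds in Bb major on Bb gives Bb–D–F–A.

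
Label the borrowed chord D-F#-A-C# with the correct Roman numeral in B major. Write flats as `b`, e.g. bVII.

bIIImaj7

The root D is the lowered 3rd scale degree — diatonically B major has D# there. The diatonic chord on degree 3 would be D#m (iii), but D–F#–A–C# is the major-seventh chord from B minor. As a borrowed chord it is labeled bIIImaj7.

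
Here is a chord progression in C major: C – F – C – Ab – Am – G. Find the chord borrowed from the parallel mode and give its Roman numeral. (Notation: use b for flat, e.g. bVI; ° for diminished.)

The diatonic triads in C major are C, Dm, Em, F, G, Am, Bdim. C, F, Am and G all belong to that set. Ab (Ab–C–Eb) is not: scale degree 6 in C major carries Am (vi). In C minor the chord on that degree is Ab, so here it functions as bVI, borrowed from the parallel minor.

bVI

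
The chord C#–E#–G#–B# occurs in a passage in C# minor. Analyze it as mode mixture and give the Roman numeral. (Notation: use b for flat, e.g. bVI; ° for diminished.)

Imaj7

The root C# is the diatonic 1st degree of C# minor; the borrowing shows in the chord quality. The diatonic chord on degree 1 would be C#m (i), but C#–E#–G#–B# is the major-seventh chord from C# major. As a borrowed chord it is labeled Imaj7.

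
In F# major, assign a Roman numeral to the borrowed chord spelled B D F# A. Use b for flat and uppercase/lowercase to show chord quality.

B is scale degree 4 in F# major. Diatonically F# major has B (IV) on that degree; B–D–F#–A is instead the minor-seventh chord native to F# minor, so it takes the label iv7.

iv7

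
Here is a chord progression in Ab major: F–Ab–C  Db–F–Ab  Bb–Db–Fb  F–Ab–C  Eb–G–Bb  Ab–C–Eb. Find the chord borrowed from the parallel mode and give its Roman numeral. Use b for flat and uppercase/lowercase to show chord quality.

In Ab major the diatonic chords are Ab, Bbm, Cm, Db, Eb, Fm, Gdim. F–Ab–C = Fm, Db–F–Ab = Db, Eb–G–Bb = Eb and Ab–C–Eb = Ab all belong to that set. Bb–Db–Fb doesn't fit — on degree 2 Ab major would have Bbm (ii). Bbdim is the degree-2 chord of Ab minor, so it is the borrowed ii°.

ii°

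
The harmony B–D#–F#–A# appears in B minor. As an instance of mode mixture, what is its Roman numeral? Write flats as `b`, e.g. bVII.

B is scale degree 1 in B minor. B–D#–F#–A# is a major-seventh chord — the form found in B major, not the diatonic i (Bm). Borrowed into B minor it is written Imaj7.

Imaj7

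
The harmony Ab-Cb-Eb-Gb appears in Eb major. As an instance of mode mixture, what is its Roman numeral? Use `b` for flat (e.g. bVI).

Ab is scale degree 4 in Eb major. Ab–Cb–Eb–Gb is a minor-seventh chord — the form found in Eb minor, not the diatonic IV (Ab). Borrowed into Eb major it is written iv7.

iv7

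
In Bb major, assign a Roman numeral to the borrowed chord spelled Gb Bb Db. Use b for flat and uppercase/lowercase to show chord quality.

bVI

Gb is the lowered form of scale degree 6 in Bb major (the diatonic degree 6 is G). The diatonic chord on degree 6 would be Gm (vi), but Gb–Bb–Db is the major chord from Bb minor. As a borrowed chord it is labeled bVI.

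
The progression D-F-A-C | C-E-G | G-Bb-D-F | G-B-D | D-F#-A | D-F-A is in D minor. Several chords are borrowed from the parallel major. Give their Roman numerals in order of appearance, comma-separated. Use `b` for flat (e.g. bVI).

D minor has the diatonic set Dm, Edim, F, Gm, A, Bb, C (with V from harmonic minor). D–F–A–C = Dm7, C–E–G = C, G–Bb–D–F = Gm7 and D–F–A = Dm are all diatonic. G–B–D doesn't fit — on degree 4 D minor would have Gm (iv). G is the degree-4 chord of D major, so it is the borrowed IV. D–F#–A doesn't fit — on degree 1 D minor would have Dm (i). D is the degree-1 chord of D major, so it is the borrowed I.

IV, I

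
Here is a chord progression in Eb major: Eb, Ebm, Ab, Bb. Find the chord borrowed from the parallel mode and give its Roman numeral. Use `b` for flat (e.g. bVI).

i

The diatonic triads in Eb major are Eb, Fm, Gm, Ab, Bb, Cm, Ddim. Of the given chords, Eb, Ab and Bb are diatonic. But Ebm (Eb–Gb–Bb) is foreign: the diatonic I on degree 1 is Eb, whereas Ebm comes from Eb minor. It is labeled i.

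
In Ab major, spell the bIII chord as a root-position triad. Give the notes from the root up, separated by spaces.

The root of bIII is the lowered 3rd degree: C becomes Cb. Stacking thirds in Ab minor on Cb gives Cb–Eb–Gb.

Cb Eb Gb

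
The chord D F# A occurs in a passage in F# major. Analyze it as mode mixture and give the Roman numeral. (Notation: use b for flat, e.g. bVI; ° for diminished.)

bVI

In F# major scale degree 6 is D#; D is its lowered form, from F# minor. Diatonically F# major has D#m (vi) on that degree; D–F#–A is instead the major chord native to F# minor, so it takes the label bVI.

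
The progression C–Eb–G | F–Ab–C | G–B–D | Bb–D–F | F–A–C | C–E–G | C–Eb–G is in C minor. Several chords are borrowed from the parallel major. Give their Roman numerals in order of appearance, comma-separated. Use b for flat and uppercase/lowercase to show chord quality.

C minor has the diatonic set Cm, Ddim, Eb, Fm, G, Ab, Bb (with V from harmonic minor). C–Eb–G = Cm, F–Ab–C = Fm, G–B–D = G and Bb–D–F = Bb all belong to that set. F–A–C is not: scale degree 4 in C minor carries Fm (iv). In C major the chord on that degree is F, so here it functions as IV, borrowed from the parallel major. C–E–G doesn't fit — on degree 1 C minor would have Cm (i). C is the degree-1 chord of C major, so it is the borrowed I.

IV, I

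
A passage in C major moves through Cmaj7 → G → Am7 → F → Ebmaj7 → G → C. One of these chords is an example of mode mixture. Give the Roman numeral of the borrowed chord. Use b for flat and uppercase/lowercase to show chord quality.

The diatonic triads in C major are C, Dm, Em, F, G, Am, Bdim. Of the given chords, Cmaj7, G, Am7, F and C are diatonic. Ebmaj7 (Eb–G–Bb–D) is not: scale degree 3 in C major carries Em (iii). In C minor the chord on that degree is Ebmaj7, so here it functions as bIIImaj7, borrowed from the parallel minor.

bIIImaj7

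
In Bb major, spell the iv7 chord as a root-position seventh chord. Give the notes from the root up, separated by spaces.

iv7 is built on scale degree 4, which is Eb in both Bb major and its parallel. Building the minor-seventh chord from the parallel minor on Eb: Eb–Gb–Bb–Db.

Eb Gb Bb Db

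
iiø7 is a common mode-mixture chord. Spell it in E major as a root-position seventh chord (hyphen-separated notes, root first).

F#-A-C-E

The root, F#, is scale degree 2 — the same note in E major and E minor; only the chord quality changes. Building the half-diminished-seventh chord from the parallel minor on F#: F#–A–C–E.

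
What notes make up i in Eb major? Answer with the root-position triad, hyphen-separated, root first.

i is built on scale degree 1, which is Eb in both Eb major and its parallel. Building the minor chord from the parallel minor on Eb: Eb–Gb–Bb.

Eb-Gb-Bb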